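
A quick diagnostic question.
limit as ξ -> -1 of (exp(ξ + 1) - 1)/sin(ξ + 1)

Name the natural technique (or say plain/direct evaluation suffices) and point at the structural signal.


Diagnosis: l'Hôpital's rule (0/0) — plug in -1: top and bottom both hit zero, so differentiate each and retry. The standard small-argument limits would also carry it; the rule is the systematic route.


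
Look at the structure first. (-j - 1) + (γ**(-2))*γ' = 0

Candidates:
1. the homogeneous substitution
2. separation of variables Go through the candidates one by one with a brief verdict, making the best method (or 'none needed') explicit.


Best approach: separation of variables — one side of the product carries the independent variable, the other the unknown — the textbook separation shape.
- the homogeneous substitution: solved for the derivative, the right side changes under joint scaling of the two variables.
- separation of variables — a fit — the right tool for this form.


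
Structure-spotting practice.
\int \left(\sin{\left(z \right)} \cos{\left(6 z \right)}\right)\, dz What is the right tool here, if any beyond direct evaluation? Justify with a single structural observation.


Method: a trigonometric identity — \sin{\left(z \right)} \cos{\left(6 z \right)} is a beat pattern — rewrite the product as a sum of single-frequency waves before integrating.


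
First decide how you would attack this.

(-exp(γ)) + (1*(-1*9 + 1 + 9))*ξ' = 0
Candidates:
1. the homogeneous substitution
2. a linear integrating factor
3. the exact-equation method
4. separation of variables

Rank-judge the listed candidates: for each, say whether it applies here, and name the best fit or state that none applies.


Technique: no special technique — with ξ absent the equation is not coupled at all: direct integration in γ.
- the homogeneous substitution — the slope does not depend on the ratio of the variables alone.
- a linear integrating factor — with the unknown absent the integrating factor is a formality; direct integration is the working structure.
- the exact-equation method: the unknown never enters the equation — exactness holds emptily, with nothing for the method to add.
- separation of variables: any separation here is vacuous (nothing depends on the unknown); direct integration is the honest label.


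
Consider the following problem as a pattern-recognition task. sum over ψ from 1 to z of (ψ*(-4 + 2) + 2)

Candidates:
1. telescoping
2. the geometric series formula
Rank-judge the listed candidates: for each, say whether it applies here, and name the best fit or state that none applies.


Method: no special technique — Faulhaber territory: sum each constant-multiple power of ψ with its closed-form formula, no trick required.
- telescoping: the terms as presented offer no neighboring cancellation — a telescoping rewrite may exist, but the displayed structure does not hand one over.
- the geometric series formula: dividing successive terms gives an index-dependent quantity, not a constant.


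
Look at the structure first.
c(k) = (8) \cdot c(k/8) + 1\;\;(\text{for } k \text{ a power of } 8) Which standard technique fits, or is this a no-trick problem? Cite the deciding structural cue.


Verdict: the master substitution — the argument shrinks by the factor 8, so measure the index on a logarithmic scale and the recursion becomes a shift.


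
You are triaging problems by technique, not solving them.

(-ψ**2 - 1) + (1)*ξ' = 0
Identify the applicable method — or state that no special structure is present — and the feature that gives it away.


Technique: no special technique — the slope is a pure function of ψ; integrate both sides and be done.


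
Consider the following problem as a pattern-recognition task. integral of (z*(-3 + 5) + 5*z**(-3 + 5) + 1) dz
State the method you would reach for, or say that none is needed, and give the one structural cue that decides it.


Diagnosis: no special technique — a term-by-term power-rule job in z; no substitution or rearrangement earns its keep here.


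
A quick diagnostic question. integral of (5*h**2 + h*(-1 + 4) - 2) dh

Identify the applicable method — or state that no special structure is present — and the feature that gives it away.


Technique: no special technique — nothing composite, nothing rational, nothing trigonometric — each constant-multiple power of h integrates by the power rule alone.


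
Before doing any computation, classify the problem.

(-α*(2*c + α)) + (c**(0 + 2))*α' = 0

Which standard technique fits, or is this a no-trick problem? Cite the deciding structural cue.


Method: the homogeneous substitution — the slope's numerator and denominator have matching total degree, so it depends only on α/c and the ratio substitution collapses it. This doubles as a Bernoulli equation in the unknown as written; the homogeneous route needs no setup at all.


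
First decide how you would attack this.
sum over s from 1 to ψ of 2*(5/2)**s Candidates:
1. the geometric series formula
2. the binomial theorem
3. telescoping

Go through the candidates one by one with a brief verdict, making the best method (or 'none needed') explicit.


Method: the geometric series formula — each term is 5/2 times the previous one, so the geometric-series formula applies directly.
- the geometric series formula — yes — fits the structure here.
- the binomial theorem: the terms do not reassemble into a binomial power.
- telescoping: the summand is not presented as a shifted difference — a telescoping rewrite may exist, but the displayed structure does not offer one.


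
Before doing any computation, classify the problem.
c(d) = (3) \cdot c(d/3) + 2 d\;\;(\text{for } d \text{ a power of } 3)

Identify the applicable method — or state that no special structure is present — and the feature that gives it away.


Diagnosis: the master substitution — treat m = log base 3 of d as the new clock: one recursion step advances m by one while d scales by 3.


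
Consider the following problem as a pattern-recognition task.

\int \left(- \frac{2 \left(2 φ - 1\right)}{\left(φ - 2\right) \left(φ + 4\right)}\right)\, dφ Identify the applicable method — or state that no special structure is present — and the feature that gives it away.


Best approach: partial fractions — the bottom factors while the top stays lower-degree — split into simple fractions and integrate piece by piece.


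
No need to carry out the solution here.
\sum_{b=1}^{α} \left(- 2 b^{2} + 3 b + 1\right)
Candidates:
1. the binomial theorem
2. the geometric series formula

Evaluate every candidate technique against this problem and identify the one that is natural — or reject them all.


Method: no special technique — constant-multiple powers of b with no cancellation partners and no common ratio — use the standard power-sum formulas.
- the binomial theorem: the terms do not reassemble into a binomial power.
- the geometric series formula: there is no constant term-to-term ratio.


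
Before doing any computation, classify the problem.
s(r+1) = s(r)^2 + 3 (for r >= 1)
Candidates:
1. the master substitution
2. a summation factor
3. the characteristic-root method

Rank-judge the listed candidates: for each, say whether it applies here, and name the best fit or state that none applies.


Technique: no special technique — a nonlinear dependence on earlier terms breaks linearity, and with it every superposition-based closed form.
- the master substitution — there is no divide-the-index recursive argument.
- a summation factor — the recursion is nonlinear — outside the first-order linear family a summation factor addresses.
- the characteristic-root method — the recursion is nonlinear in the sequence values, so no linear-modes ansatz applies.


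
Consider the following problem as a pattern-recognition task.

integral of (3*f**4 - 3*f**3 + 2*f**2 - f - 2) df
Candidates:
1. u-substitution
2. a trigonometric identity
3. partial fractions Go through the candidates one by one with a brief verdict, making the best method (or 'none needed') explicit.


Best approach: no special technique — nothing composite, nothing rational, nothing trigonometric — each constant-multiple power of f integrates by the power rule alone.
- u-substitution — any workable substitution here is cosmetic — the integrand is already in directly integrable form.
- a trigonometric identity: there is no trigonometric structure at all — the integrand carries no sine or cosine to rewrite.
- partial fractions: there is no rational-function structure to decompose.


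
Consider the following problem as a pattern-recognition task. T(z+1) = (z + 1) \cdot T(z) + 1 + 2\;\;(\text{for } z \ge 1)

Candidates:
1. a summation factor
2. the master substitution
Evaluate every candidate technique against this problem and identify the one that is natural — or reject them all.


Technique: a summation factor — normalize by the running product of z + 1: the left side becomes a difference, and differences sum.
- a summation factor — a fit — the right tool for this form.
- the master substitution: the recursive argument is a shift of the index, not a fixed fraction of it.


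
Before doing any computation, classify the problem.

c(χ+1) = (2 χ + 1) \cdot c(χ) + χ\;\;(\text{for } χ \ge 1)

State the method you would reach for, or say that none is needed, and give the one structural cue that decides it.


Diagnosis: a summation factor — first-order, linear, moving coefficient 2 χ + 1: the discrete analogue of an integrating factor handles it.


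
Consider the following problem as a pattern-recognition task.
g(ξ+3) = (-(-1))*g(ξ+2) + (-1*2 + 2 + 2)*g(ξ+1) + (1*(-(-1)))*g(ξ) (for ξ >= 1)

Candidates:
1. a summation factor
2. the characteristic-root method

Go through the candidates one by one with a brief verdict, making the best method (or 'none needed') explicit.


Technique: the characteristic-root method — constant coefficients and linearity mean the ansatz r^ξ reduces it to solving the characteristic polynomial.
- a summation factor: the recurrence reaches back more than one step, outside the first-order family a summation factor normalizes.
- the characteristic-root method: applicable, and directly so.


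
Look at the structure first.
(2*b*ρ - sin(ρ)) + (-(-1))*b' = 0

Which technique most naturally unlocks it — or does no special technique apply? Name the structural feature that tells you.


Verdict: a linear integrating factor — the unknown enters only to the first power against a nonzero forcing term — the integrating-factor template applies directly.


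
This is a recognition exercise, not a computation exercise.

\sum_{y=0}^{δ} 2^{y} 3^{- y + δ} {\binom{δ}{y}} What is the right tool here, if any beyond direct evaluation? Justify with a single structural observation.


Diagnosis: the binomial theorem — the binomial coefficients weight matched powers of 2 and 3, which is exactly the expansion of a binomial power.


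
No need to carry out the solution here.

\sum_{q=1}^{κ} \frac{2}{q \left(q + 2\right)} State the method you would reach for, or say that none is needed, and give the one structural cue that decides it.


Diagnosis: telescoping — split \frac{2}{q \left(q + 2\right)} by partial fractions and the pieces are one function at shifted arguments — interior terms cancel.


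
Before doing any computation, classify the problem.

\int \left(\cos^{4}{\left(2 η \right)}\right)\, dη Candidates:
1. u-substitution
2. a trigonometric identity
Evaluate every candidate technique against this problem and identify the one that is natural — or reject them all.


Diagnosis: a trigonometric identity — an even power like \cos^{4}{\left(2 η \right)} flattens under the half-angle identity into first-degree cosines you can integrate directly.
- u-substitution: no subexpression of the integrand pairs with its own derivative as a factor — individual terms may offer their own substitutions, but any change of variable covering the whole integral would have to be constructed from outside the expression.
- a trigonometric identity: yes — fits the structure here.


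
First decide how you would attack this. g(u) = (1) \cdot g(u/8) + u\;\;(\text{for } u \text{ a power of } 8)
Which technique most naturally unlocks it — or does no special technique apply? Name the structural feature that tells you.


Technique: the master substitution — treat m = log base 8 of u as the new clock: one recursion step advances m by one while u scales by 8.


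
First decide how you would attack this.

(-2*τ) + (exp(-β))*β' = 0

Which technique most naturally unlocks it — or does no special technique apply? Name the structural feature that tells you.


Technique: separation of variables — solved for the derivative, the right side splits multiplicatively into a function of each variable alone — divide and integrate each side. The cross-partial test also passes here (vacuously, each side single-variable); the potential-function route would work, separation is simply more immediate.


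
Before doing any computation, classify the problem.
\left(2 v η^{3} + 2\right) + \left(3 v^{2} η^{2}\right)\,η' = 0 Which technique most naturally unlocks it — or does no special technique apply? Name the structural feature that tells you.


Method: the exact-equation method — equality of cross partials is the green light — assemble the potential function term by term.


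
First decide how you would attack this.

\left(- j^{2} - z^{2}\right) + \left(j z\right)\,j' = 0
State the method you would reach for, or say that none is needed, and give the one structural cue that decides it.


Verdict: the homogeneous substitution — the slope is degree-zero homogeneous: the ratio substitution v = j/z collapses it. Rearranged, this also fits the Bernoulli template directly; the homogeneous substitution reads the structure without the rearrangement.


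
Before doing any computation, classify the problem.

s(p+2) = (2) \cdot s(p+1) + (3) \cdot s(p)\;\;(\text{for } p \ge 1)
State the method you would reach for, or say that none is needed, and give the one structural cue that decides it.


Verdict: the characteristic-root method — try a geometric ansatz r^p: constant coefficients turn the recurrence into one polynomial equation in r.


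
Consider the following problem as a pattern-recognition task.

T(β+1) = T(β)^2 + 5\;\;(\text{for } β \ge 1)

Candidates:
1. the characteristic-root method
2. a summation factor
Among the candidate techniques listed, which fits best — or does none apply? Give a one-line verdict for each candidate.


Method: no special technique — no ansatz, no master substitution, no summation factor survives the nonlinearity here.
- the characteristic-root method: the recursion is nonlinear in the sequence values, so no linear-modes ansatz applies.
- a summation factor: the recursion is nonlinear — outside the first-order linear family a summation factor addresses.


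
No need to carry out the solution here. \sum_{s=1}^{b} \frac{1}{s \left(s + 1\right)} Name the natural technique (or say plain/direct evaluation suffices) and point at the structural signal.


Verdict: telescoping — rewrite \frac{1}{s \left(s + 1\right)} as simple fractions and successive terms eat each other — only the edges survive.


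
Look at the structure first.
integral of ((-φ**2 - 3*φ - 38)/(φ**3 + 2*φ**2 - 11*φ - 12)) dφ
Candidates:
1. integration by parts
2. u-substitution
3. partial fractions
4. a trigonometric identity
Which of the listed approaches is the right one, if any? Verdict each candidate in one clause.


Verdict: partial fractions — the bottom, φ**3 + 2*φ**2 - 11*φ - 12, comes apart into simple factors, and a proper rational function over split factors decomposes.
- integration by parts: the integrand does not split as a nonconstant polynomial times an exp, sine, cosine of a linear argument, or logarithm — no polynomial-kernel parts product to differentiate one side of.
- u-substitution — no subexpression of the integrand serves as a whole-integral substitution inner — individual terms may offer their own, but none carries its derivative as a factor of the full integrand; a working change of variable would have to be constructed from outside the expression.
- partial fractions: applicable, and directly so.
- a trigonometric identity: there is no trigonometric structure at all — the integrand carries no sine or cosine to rewrite.


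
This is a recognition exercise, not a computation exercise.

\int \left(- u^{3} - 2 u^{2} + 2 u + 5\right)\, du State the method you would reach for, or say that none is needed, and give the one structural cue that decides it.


Best approach: no special technique — nothing composite, nothing rational, nothing trigonometric — each constant-multiple power of u integrates by the power rule alone.


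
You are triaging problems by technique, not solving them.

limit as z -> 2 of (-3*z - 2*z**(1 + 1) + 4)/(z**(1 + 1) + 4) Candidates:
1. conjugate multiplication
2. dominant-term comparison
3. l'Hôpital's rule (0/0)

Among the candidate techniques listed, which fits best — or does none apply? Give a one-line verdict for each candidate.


Best approach: no special technique — the expression is continuous at 2 — substitute and evaluate; no indeterminate form appears.
- conjugate multiplication — multiplying by a conjugate would not remove any indeterminacy here.
- dominant-term comparison: no ranking of term growth rates resolves the limit here.
- l'Hôpital's rule (0/0): substituting the point produces a determinate value, not a 0 over 0 clash.


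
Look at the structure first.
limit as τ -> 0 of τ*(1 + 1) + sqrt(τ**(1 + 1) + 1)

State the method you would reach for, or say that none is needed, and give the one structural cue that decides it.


Technique: no special technique — no zero denominators, no indeterminate clash at 0 — substitute and read off the value.


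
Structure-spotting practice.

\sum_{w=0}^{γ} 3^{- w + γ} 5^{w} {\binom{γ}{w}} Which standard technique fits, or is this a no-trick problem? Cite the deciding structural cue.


Best approach: the binomial theorem — binomial coefficients against complementary powers of 5 and 3: recognize the binomial expansion and resum.


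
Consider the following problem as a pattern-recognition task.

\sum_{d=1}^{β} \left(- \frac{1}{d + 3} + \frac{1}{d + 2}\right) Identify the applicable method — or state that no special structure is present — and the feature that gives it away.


Diagnosis: telescoping — the summand is \frac{1}{d + 2} minus the same expression shifted by one, so consecutive terms cancel in pairs.


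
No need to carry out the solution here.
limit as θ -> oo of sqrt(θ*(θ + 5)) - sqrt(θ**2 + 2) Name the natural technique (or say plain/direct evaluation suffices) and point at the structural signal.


Diagnosis: conjugate multiplication — both pieces blow up but their difference is finite; the conjugate trick rationalizes sqrt(θ*(θ + 5)) - sqrt(θ**2 + 2).


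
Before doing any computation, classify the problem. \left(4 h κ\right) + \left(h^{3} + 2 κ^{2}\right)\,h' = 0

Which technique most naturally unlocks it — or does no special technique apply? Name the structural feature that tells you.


Method: the exact-equation method — because the two cross partials coincide, the form is conservative as written — recover its potential in (κ, h).


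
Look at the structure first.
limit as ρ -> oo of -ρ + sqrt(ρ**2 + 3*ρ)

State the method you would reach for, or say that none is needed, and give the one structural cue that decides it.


Best approach: conjugate multiplication — two divergent pieces with a minus sign between them and a radical in the mix: rationalize sqrt(ρ**2 + 3*ρ) - ρ before any limit law applies.


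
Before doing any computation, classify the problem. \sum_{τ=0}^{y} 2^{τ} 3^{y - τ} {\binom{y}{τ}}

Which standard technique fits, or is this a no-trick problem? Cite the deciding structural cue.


Technique: the binomial theorem — the summand is term τ of a binomial expansion in 2 and 3; the whole sum is a single power.


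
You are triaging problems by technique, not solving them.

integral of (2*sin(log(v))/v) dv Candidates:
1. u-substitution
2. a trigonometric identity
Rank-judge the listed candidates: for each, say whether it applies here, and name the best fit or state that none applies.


Diagnosis: u-substitution — viewed as a product, the integrand is a composition evaluated at log(v) times (a constant multiple of) that inner expression's derivative, so u = log(v) makes it elementary.
- u-substitution: applies; the problem has the shape this method handles.
- a trigonometric identity — there is no trigonometric structure whose rewriting would simplify the integrand.


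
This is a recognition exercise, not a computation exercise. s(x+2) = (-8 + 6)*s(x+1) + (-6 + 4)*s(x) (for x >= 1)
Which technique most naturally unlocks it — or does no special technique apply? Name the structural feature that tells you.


Method: the characteristic-root method — this is the constant-coefficient homogeneous case — the whole solution in x reduces to a polynomial's roots.


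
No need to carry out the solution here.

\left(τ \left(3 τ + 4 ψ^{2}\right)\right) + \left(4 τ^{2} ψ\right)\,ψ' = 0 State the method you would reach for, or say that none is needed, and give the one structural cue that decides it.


Verdict: the exact-equation method — because the two cross partials coincide, the form is conservative as written — recover its potential in (τ, ψ).


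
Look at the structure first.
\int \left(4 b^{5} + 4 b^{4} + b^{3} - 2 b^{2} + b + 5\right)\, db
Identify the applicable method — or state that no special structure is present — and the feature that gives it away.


Technique: no special technique — every term is a constant multiple of a power of b; term-wise power-rule integration needs no preliminary transformation.


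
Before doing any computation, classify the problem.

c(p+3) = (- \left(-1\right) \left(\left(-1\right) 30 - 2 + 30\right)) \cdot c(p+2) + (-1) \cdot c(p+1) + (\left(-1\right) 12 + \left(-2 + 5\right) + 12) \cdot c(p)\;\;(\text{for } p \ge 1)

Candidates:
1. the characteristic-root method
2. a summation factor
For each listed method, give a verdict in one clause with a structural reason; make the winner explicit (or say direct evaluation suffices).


Technique: the characteristic-root method — every coefficient is a fixed number and the forcing is zero — substitute r^p and read off the root equation.
- the characteristic-root method: applicable, and directly so.
- a summation factor — a summation factor telescopes one-step recursions; this one carries higher-order memory.


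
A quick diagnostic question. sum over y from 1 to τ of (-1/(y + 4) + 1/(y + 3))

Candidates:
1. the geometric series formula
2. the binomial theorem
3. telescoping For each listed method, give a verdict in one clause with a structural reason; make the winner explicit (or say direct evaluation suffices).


Method: telescoping — the piece each term subtracts is 1/(y + 3) advanced by one index, and it reappears with a plus sign leading the following term — the sum collapses to its boundary terms.
- the geometric series formula — the term-to-term ratio drifts with the index — the one thing the geometric formula cannot absorb.
- the binomial theorem — no binomial coefficients pair up with complementary powers here.
- telescoping — a fit — the right tool for this form.


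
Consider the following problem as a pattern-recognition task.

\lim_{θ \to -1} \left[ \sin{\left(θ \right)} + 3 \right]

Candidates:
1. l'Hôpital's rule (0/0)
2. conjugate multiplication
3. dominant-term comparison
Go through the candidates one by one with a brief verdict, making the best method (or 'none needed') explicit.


Diagnosis: no special technique — nothing blocks direct substitution at -1: plug in and finish.
- l'Hôpital's rule (0/0): substituting the point gives a finite value outright — there is no indeterminate clash to repair.
- conjugate multiplication — no divergent radical difference is present for a conjugate pair to cancel.
- dominant-term comparison — this limit is not decided by comparing leading-term growth at infinity.


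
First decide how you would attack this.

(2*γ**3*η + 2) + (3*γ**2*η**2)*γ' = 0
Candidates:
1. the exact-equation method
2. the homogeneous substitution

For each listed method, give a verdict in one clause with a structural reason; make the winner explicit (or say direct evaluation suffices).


Best approach: the exact-equation method — because the two cross partials coincide, the form is conservative as written — recover its potential in (η, γ).
- the exact-equation method — a fit — the right tool for this form.
- the homogeneous substitution: the slope changes under joint rescaling, failing the degree-zero test.


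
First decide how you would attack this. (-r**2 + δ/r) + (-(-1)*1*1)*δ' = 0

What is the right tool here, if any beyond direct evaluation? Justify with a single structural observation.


Technique: a linear integrating factor — the unknown enters only to the first power against a nonzero forcing term — the integrating-factor template applies directly.


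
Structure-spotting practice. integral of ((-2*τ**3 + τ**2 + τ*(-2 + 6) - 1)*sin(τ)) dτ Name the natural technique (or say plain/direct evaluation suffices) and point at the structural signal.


Technique: integration by parts — differentiate (-2*τ**3 + τ**2 + τ*(-2 + 6) - 1), integrate sin(τ): each pass lowers the polynomial degree, so parts terminates.


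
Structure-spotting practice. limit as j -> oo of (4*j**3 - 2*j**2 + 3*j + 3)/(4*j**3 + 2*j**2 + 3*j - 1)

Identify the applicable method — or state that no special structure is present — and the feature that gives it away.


Diagnosis: dominant-term comparison — growth-rate triage: the leading powers of j decide the limit, everything else is noise. l'Hôpital's at-infinity variant applies to the expression viewed as a single quotient; the leading-term comparison is the direct route.


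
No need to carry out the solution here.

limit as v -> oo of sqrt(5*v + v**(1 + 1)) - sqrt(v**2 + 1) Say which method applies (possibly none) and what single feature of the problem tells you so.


Diagnosis: conjugate multiplication — both pieces blow up but their difference is finite; the conjugate trick rationalizes sqrt(5*v + v**(1 + 1)) - sqrt(v**2 + 1).


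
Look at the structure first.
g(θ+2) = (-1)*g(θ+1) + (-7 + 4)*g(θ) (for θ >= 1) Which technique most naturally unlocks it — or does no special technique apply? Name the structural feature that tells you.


Method: the characteristic-root method — linear, homogeneous, constant coefficients: solutions of the form r^θ exist — find the roots of the characteristic polynomial.


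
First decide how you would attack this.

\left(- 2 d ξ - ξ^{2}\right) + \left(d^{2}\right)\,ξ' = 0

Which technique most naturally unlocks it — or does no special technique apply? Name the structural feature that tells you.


Best approach: the homogeneous substitution — the slope's numerator and denominator have matching total degree, so it depends only on ξ/d and the ratio substitution collapses it. Rearranged, this also fits the Bernoulli template directly; the homogeneous substitution reads the structure without the rearrangement.


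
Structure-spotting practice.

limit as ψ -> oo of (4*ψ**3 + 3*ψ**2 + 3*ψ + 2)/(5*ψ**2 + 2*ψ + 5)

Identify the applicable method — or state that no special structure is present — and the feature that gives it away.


Method: dominant-term comparison — at large ψ only the top-degree terms survive; compare the leading terms and the limit falls out. l'Hôpital's at-infinity variant applies to the expression viewed as a single quotient; the leading-term comparison is the direct route.


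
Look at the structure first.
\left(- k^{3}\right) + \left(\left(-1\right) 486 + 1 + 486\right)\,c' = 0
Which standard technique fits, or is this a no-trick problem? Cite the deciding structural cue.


Method: no special technique — with c absent the equation is not coupled at all: direct integration in k.


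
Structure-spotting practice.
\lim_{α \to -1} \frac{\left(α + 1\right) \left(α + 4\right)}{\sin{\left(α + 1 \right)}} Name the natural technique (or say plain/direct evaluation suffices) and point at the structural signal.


Diagnosis: l'Hôpital's rule (0/0) — substituting -1 gives 0 over 0; differentiate top and bottom once and re-evaluate. A local series expansion at the point resolves it as well; the rule is the packaged version of that step.


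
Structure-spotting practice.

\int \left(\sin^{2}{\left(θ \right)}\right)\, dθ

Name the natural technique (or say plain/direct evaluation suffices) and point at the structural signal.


Diagnosis: a trigonometric identity — the exponent on \sin^{2}{\left(θ \right)} is even — the power-reduction identity is the standard preprocessing step.


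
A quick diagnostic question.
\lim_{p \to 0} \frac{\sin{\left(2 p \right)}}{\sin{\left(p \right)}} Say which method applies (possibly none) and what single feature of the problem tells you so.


Verdict: l'Hôpital's rule (0/0) — substituting 0 gives 0 over 0; differentiate top and bottom once and re-evaluate. A local series expansion at the point resolves it as well; the rule is the packaged version of that step.


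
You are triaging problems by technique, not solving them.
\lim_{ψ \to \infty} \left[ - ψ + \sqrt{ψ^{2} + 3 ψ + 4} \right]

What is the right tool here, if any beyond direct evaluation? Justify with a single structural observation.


Best approach: conjugate multiplication — an infinity-minus-infinity difference with a surviving radical — multiply by the conjugate to cancel the divergence.


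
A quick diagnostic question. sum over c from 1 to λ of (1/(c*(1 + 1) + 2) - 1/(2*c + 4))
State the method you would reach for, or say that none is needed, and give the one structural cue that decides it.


Best approach: telescoping — difference-of-shifts structure (each term adds 1/(c*(1 + 1) + 2), then subtracts its one-index-advanced value, which the following term adds back) leaves only the first and last pieces standing.


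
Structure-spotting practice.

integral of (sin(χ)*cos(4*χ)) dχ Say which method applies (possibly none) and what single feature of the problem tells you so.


Method: a trigonometric identity — two sinusoids at different rates multiply in sin(χ)*cos(4*χ); the product-to-sum identity uncouples them.


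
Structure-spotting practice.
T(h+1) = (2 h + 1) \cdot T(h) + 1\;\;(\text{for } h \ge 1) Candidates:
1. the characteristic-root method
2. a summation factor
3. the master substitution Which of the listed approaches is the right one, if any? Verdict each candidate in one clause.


Verdict: a summation factor — one-term recursion with variable weight 2 h + 1 is solved by product normalization, not by root-finding.
- the characteristic-root method: the coefficients vary with the index, breaking the constant-coefficient structure the method needs.
- a summation factor: applicable, and directly so.
- the master substitution — the recursion steps by a constant offset, so exponential reindexing is pointless.


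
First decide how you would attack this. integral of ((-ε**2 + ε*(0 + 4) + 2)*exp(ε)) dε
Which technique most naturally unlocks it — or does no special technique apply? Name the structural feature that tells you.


Technique: integration by parts — (-ε**2 + ε*(0 + 4) + 2) dies after finitely many derivatives while exp(ε) cycles under integration — the tabular/parts setup.


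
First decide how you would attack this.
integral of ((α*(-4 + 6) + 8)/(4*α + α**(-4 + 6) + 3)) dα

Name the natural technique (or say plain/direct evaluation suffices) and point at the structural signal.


Best approach: partial fractions — with (4*α + α**(-4 + 6) + 3) factorable and the degree on top strictly smaller, simple-fraction decomposition is immediate.


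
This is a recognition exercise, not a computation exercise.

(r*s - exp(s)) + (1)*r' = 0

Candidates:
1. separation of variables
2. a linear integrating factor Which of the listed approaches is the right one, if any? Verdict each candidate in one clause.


Best approach: a linear integrating factor — r enters only linearly with coefficient s; multiply by exp of the integral of s and the left side becomes one derivative.
- separation of variables — no division isolates the independent variable from the unknown.
- a linear integrating factor — applicable, and directly so.


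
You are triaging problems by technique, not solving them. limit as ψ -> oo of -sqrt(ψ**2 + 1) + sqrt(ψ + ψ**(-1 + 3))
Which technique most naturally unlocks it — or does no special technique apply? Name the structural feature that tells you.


Diagnosis: conjugate multiplication — this difference gives up after one conjugate multiplication — the radical structure cancels against its conjugate.


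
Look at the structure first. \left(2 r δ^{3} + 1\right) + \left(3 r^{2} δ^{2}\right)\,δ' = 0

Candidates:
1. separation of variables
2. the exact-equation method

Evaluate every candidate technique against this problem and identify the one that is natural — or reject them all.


Diagnosis: the exact-equation method — the cross partial derivatives of 2 r δ^{3} + 1 and 3 r^{2} δ^{2} agree, so the left side is the total differential of one potential in r and δ.
- separation of variables — no algebra isolates the independent variable on one side and the unknown on the other.
- the exact-equation method — applicable, and directly so.


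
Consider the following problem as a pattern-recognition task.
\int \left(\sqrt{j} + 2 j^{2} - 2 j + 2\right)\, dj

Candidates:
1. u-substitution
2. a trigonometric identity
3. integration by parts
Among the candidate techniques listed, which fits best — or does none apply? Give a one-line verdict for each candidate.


Diagnosis: no special technique — nothing composite, nothing rational, nothing trigonometric — each constant-multiple power of j integrates by the power rule alone.
- u-substitution — no subexpression of the integrand serves as a whole-integral substitution inner — individual terms may offer their own, but none carries its derivative as a factor of the full integrand; a working change of variable would have to be constructed from outside the expression.
- a trigonometric identity — no sine or cosine appears, so there is nothing for a trigonometric identity to act on.
- integration by parts: the nonconstant-polynomial-times-standard-kernel pattern (an exp, sine, cosine, or logarithm partner) is absent.


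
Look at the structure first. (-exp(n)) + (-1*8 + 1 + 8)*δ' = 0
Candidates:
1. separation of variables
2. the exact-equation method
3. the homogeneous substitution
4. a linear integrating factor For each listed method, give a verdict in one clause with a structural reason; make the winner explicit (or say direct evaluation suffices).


Verdict: no special technique — solved for the derivative, δ never appears on the right — this is a direct integration in n, not a differential-equations problem at heart.
- separation of variables: separation is only trivially available — with the unknown absent from the slope this is a direct integration, not a separation problem.
- the exact-equation method: the unknown never enters the equation — exactness holds emptily, with nothing for the method to add.
- the homogeneous substitution — the slope does not depend on the ratio of the variables alone.
- a linear integrating factor: with the unknown absent the integrating factor is a formality; direct integration is the working structure.


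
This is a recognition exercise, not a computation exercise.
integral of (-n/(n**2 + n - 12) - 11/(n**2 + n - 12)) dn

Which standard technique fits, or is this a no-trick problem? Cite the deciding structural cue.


Best approach: partial fractions — the denominator n**2 + n - 12 factors, so the quotient decomposes into elementary partial fractions term by term.


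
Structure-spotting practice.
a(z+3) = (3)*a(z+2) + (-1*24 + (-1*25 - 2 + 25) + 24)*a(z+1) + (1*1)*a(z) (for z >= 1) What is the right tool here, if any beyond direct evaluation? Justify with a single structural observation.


Method: the characteristic-root method — this is the constant-coefficient homogeneous case — the whole solution in z reduces to a polynomial's roots.


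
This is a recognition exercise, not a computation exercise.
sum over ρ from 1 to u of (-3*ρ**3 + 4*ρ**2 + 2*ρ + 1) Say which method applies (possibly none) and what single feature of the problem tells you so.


Diagnosis: no special technique — nothing telescopes and nothing is geometric; polynomial terms in ρ sum term by term.


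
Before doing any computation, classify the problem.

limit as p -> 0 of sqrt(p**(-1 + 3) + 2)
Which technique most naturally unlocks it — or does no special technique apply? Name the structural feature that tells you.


Technique: no special technique — no vanishing denominator and no indeterminate clash at the point — evaluation is immediate.


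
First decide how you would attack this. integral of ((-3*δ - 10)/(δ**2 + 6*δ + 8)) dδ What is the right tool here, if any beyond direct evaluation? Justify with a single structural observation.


Best approach: partial fractions — a proper rational integrand whose denominator splits into simpler factors — decompose into partial fractions first.


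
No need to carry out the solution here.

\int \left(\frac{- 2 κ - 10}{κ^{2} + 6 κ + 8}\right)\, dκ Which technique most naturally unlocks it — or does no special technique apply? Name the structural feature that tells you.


Method: partial fractions — a proper rational integrand whose denominator splits into simpler factors — decompose into partial fractions first.


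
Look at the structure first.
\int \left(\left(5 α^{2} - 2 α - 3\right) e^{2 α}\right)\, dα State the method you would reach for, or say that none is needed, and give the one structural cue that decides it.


Best approach: integration by parts — the integrand splits as 5 α^{2} - 2 α - 3 times e^{2 α} — repeatedly differentiating the polynomial part kills it, which is the parts ladder.


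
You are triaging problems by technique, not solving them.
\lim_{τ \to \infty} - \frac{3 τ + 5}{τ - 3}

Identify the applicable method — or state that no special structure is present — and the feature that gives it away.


Technique: dominant-term comparison — divide by the highest power of τ present: lower-order terms vanish and the dominant ratio remains. Differentiating the expression as a single quotient would eventually settle it as well; matching dominant growth settles it immediately.


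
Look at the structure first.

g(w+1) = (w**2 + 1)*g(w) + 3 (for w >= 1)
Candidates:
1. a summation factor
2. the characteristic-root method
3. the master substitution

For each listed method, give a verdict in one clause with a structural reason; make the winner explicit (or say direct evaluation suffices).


Method: a summation factor — an index-dependent multiplier w**2 + 1 rules out characteristic roots; a summation factor converts it to a pure difference.
- a summation factor: applies; the problem has the shape this method handles.
- the characteristic-root method: an index-dependent weight blocks the pure exponential ansatz.
- the master substitution: the recursion steps by a constant offset, so exponential reindexing is pointless.
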